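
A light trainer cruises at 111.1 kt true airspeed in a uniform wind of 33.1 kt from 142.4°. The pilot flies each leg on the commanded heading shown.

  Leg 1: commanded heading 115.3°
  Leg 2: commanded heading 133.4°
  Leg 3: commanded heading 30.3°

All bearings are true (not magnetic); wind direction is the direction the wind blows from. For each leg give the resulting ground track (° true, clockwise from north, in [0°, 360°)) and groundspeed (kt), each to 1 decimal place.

Leg 1: track=104.8°, groundspeed=83.0 kt
Leg 2: track=129.6°, groundspeed=78.6 kt
Leg 3: track=16.4°, groundspeed=127.3 kt

Leg 1: heading 115.3°; drift -10.5° → track 104.8°, groundspeed 83.0 kt
Leg 2: heading 133.4°; drift -3.8° → track 129.6°, groundspeed 78.6 kt
Leg 3: heading 30.3°; drift -13.9° → track 16.4°, groundspeed 127.3 kt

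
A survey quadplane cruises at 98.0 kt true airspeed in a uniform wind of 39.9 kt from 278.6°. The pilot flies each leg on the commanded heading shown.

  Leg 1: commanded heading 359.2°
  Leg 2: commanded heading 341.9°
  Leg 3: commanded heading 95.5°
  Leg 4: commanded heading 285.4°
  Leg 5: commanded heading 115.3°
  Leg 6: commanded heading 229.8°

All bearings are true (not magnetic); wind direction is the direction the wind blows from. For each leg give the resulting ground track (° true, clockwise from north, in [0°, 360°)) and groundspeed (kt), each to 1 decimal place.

Leg 1: heading 359.2°; drift +23.3° → track 22.5°, groundspeed 99.6 kt
Leg 2: heading 341.9°; drift +24.0° → track 5.9°, groundspeed 87.6 kt
Leg 3: heading 95.5°; drift +0.9° → track 96.4°, groundspeed 137.9 kt
Leg 4: heading 285.4°; drift +4.6° → track 290.0°, groundspeed 58.6 kt
Leg 5: heading 115.3°; drift -4.8° → track 110.5°, groundspeed 136.7 kt
Leg 6: heading 229.8°; drift -22.7° → track 207.1°, groundspeed 77.7 kt

Leg 1: track=22.5°, groundspeed=99.6 kt
Leg 2: track=5.9°, groundspeed=87.6 kt
Leg 3: track=96.4°, groundspeed=137.9 kt
Leg 4: track=290.0°, groundspeed=58.6 kt
Leg 5: track=110.5°, groundspeed=136.7 kt
Leg 6: track=207.1°, groundspeed=77.7 kt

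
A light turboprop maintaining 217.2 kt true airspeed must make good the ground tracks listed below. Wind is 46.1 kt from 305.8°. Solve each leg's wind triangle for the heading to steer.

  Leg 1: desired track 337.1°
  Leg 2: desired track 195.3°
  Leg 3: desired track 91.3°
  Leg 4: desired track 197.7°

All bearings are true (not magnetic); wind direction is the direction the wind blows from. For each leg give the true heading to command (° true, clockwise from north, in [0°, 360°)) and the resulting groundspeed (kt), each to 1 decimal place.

Leg 1: heading=330.8°, groundspeed=176.5 kt
Leg 2: heading=206.8°, groundspeed=229.0 kt
Leg 3: heading=84.4°, groundspeed=253.6 kt
Leg 4: heading=209.3°, groundspeed=227.1 kt

Leg 1: desired track 337.1°; wind correction -6.3° → command heading 330.8°, groundspeed 176.5 kt
Leg 2: desired track 195.3°; wind correction +11.5° → command heading 206.8°, groundspeed 229.0 kt
Leg 3: desired track 91.3°; wind correction -6.9° → command heading 84.4°, groundspeed 253.6 kt
Leg 4: desired track 197.7°; wind correction +11.6° → command heading 209.3°, groundspeed 227.1 kt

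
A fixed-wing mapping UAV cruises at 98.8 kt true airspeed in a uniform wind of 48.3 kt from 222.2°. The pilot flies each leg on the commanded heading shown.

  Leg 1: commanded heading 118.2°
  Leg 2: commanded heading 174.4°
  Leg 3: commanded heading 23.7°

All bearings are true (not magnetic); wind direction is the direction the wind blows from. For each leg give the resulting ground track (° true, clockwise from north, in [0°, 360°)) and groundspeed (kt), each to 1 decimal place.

Leg 1: track=95.2°, groundspeed=120.0 kt
Leg 2: track=146.1°, groundspeed=75.4 kt
Leg 3: track=29.7°, groundspeed=145.4 kt

Leg 1: heading 118.2°; drift -23.0° → track 95.2°, groundspeed 120.0 kt
Leg 2: heading 174.4°; drift -28.3° → track 146.1°, groundspeed 75.4 kt
Leg 3: heading 23.7°; drift +6.0° → track 29.7°, groundspeed 145.4 kt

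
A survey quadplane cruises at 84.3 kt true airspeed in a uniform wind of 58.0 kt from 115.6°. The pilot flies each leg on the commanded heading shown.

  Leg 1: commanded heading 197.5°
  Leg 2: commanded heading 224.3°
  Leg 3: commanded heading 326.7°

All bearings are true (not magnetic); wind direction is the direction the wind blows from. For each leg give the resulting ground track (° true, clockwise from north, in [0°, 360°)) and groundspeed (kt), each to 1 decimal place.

Leg 1: heading 197.5°; drift +37.0° → track 234.5°, groundspeed 95.4 kt
Leg 2: heading 224.3°; drift +28.1° → track 252.4°, groundspeed 116.6 kt
Leg 3: heading 326.7°; drift -12.6° → track 314.1°, groundspeed 137.3 kt

Leg 1: track=234.5°, groundspeed=95.4 kt
Leg 2: track=252.4°, groundspeed=116.6 kt
Leg 3: track=314.1°, groundspeed=137.3 kt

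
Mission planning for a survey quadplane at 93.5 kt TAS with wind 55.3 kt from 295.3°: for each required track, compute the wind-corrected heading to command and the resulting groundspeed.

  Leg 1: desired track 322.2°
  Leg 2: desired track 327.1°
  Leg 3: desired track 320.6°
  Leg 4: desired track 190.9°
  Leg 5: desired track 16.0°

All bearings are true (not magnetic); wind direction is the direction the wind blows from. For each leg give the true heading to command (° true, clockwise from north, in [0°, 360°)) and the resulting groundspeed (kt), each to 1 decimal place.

Leg 1: desired track 322.2°; wind correction -15.5° → command heading 306.7°, groundspeed 40.8 kt
Leg 2: desired track 327.1°; wind correction -18.2° → command heading 308.9°, groundspeed 41.8 kt
Leg 3: desired track 320.6°; wind correction -14.6° → command heading 306.0°, groundspeed 40.5 kt
Leg 4: desired track 190.9°; wind correction +35.0° → command heading 225.9°, groundspeed 90.4 kt
Leg 5: desired track 16.0°; wind correction -35.7° → command heading 340.3°, groundspeed 67.0 kt

Leg 1: heading=306.7°, groundspeed=40.8 kt
Leg 2: heading=308.9°, groundspeed=41.8 kt
Leg 3: heading=306.0°, groundspeed=40.5 kt
Leg 4: heading=225.9°, groundspeed=90.4 kt
Leg 5: heading=340.3°, groundspeed=67.0 kt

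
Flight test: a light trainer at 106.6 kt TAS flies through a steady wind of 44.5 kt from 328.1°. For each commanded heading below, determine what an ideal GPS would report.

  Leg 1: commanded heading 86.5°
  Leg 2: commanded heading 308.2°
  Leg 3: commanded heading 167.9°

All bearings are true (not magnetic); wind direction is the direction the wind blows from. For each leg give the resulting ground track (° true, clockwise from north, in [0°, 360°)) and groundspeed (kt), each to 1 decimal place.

Leg 1: heading 86.5°; drift +17.0° → track 103.5°, groundspeed 133.6 kt
Leg 2: heading 308.2°; drift -13.2° → track 295.0°, groundspeed 66.5 kt
Leg 3: heading 167.9°; drift -5.8° → track 162.1°, groundspeed 149.2 kt

Leg 1: track=103.5°, groundspeed=133.6 kt
Leg 2: track=295.0°, groundspeed=66.5 kt
Leg 3: track=162.1°, groundspeed=149.2 kt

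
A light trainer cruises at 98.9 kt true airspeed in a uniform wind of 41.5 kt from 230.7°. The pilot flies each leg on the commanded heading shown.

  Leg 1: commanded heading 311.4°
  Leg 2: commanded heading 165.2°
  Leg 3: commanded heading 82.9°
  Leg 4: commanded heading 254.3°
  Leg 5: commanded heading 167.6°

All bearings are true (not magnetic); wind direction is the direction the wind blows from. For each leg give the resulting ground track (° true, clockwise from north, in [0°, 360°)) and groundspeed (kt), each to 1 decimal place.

Leg 1: heading 311.4°; drift +24.0° → track 335.4°, groundspeed 100.9 kt
Leg 2: heading 165.2°; drift -24.8° → track 140.4°, groundspeed 90.0 kt
Leg 3: heading 82.9°; drift -9.4° → track 73.5°, groundspeed 135.8 kt
Leg 4: heading 254.3°; drift +15.3° → track 269.6°, groundspeed 63.1 kt
Leg 5: heading 167.6°; drift -24.8° → track 142.8°, groundspeed 88.3 kt

Leg 1: track=335.4°, groundspeed=100.9 kt
Leg 2: track=140.4°, groundspeed=90.0 kt
Leg 3: track=73.5°, groundspeed=135.8 kt
Leg 4: track=269.6°, groundspeed=63.1 kt
Leg 5: track=142.8°, groundspeed=88.3 kt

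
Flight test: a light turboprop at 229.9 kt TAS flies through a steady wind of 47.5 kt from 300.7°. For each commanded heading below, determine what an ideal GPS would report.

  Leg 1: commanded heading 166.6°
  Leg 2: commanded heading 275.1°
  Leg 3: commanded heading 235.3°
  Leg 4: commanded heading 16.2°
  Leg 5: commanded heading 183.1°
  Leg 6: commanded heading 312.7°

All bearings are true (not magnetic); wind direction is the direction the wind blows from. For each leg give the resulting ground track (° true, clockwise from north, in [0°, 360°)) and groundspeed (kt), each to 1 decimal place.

Leg 1: track=159.2°, groundspeed=265.2 kt
Leg 2: track=268.8°, groundspeed=188.2 kt
Leg 3: track=223.7°, groundspeed=214.5 kt
Leg 4: track=28.1°, groundspeed=222.8 kt
Leg 5: track=173.6°, groundspeed=255.4 kt
Leg 6: track=315.8°, groundspeed=183.7 kt

Leg 1: heading 166.6°; drift -7.4° → track 159.2°, groundspeed 265.2 kt
Leg 2: heading 275.1°; drift -6.3° → track 268.8°, groundspeed 188.2 kt
Leg 3: heading 235.3°; drift -11.6° → track 223.7°, groundspeed 214.5 kt
Leg 4: heading 16.2°; drift +11.9° → track 28.1°, groundspeed 222.8 kt
Leg 5: heading 183.1°; drift -9.5° → track 173.6°, groundspeed 255.4 kt
Leg 6: heading 312.7°; drift +3.1° → track 315.8°, groundspeed 183.7 kt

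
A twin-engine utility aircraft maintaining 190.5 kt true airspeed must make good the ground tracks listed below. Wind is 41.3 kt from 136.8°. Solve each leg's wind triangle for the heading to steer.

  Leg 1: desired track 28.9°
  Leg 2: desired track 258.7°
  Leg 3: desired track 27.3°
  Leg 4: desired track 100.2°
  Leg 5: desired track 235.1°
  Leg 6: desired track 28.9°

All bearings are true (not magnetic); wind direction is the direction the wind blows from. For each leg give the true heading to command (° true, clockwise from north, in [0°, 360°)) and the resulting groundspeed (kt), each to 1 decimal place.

Leg 1: desired track 28.9°; wind correction +11.9° → command heading 40.8°, groundspeed 199.1 kt
Leg 2: desired track 258.7°; wind correction -10.6° → command heading 248.1°, groundspeed 209.1 kt
Leg 3: desired track 27.3°; wind correction +11.8° → command heading 39.1°, groundspeed 200.3 kt
Leg 4: desired track 100.2°; wind correction +7.4° → command heading 107.6°, groundspeed 155.7 kt
Leg 5: desired track 235.1°; wind correction -12.4° → command heading 222.7°, groundspeed 192.0 kt
Leg 6: desired track 28.9°; wind correction +11.9° → command heading 40.8°, groundspeed 199.1 kt

Leg 1: heading=40.8°, groundspeed=199.1 kt
Leg 2: heading=248.1°, groundspeed=209.1 kt
Leg 3: heading=39.1°, groundspeed=200.3 kt
Leg 4: heading=107.6°, groundspeed=155.7 kt
Leg 5: heading=222.7°, groundspeed=192.0 kt
Leg 6: heading=40.8°, groundspeed=199.1 kt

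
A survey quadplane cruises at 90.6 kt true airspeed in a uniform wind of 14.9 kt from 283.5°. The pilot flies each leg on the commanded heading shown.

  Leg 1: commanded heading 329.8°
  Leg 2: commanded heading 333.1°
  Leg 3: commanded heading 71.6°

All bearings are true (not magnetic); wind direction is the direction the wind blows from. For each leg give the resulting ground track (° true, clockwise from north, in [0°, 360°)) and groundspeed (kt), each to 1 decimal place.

Leg 1: track=337.4°, groundspeed=81.0 kt
Leg 2: track=341.1°, groundspeed=81.7 kt
Leg 3: track=76.0°, groundspeed=103.5 kt

Leg 1: heading 329.8°; drift +7.6° → track 337.4°, groundspeed 81.0 kt
Leg 2: heading 333.1°; drift +8.0° → track 341.1°, groundspeed 81.7 kt
Leg 3: heading 71.6°; drift +4.4° → track 76.0°, groundspeed 103.5 kt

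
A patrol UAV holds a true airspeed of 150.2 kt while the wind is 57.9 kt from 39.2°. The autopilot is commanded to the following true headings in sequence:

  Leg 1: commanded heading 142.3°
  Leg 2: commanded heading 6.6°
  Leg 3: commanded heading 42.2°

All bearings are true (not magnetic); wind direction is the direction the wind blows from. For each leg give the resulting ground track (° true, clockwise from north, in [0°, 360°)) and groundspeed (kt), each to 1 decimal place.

Leg 1: heading 142.3°; drift +19.0° → track 161.3°, groundspeed 172.8 kt
Leg 2: heading 6.6°; drift -17.1° → track 349.5°, groundspeed 106.1 kt
Leg 3: heading 42.2°; drift +1.9° → track 44.1°, groundspeed 92.4 kt

Leg 1: track=161.3°, groundspeed=172.8 kt
Leg 2: track=349.5°, groundspeed=106.1 kt
Leg 3: track=44.1°, groundspeed=92.4 kt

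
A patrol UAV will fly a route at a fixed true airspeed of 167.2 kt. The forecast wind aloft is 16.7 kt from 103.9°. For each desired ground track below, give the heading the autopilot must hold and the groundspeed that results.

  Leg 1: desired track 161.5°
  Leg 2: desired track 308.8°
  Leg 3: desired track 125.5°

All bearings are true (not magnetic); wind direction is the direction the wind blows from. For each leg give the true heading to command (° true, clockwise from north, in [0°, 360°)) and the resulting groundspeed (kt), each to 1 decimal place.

Leg 1: heading=156.7°, groundspeed=157.7 kt
Leg 2: heading=311.2°, groundspeed=182.2 kt
Leg 3: heading=123.4°, groundspeed=151.6 kt

Leg 1: desired track 161.5°; wind correction -4.8° → command heading 156.7°, groundspeed 157.7 kt
Leg 2: desired track 308.8°; wind correction +2.4° → command heading 311.2°, groundspeed 182.2 kt
Leg 3: desired track 125.5°; wind correction -2.1° → command heading 123.4°, groundspeed 151.6 kt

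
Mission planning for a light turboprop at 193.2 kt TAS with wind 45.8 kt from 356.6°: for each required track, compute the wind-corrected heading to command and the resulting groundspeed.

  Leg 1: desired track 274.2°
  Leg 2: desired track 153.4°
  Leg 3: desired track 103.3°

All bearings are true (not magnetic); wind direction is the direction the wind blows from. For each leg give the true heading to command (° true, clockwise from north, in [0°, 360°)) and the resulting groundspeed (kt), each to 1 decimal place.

Leg 1: desired track 274.2°; wind correction +13.6° → command heading 287.8°, groundspeed 181.7 kt
Leg 2: desired track 153.4°; wind correction -5.4° → command heading 148.0°, groundspeed 234.5 kt
Leg 3: desired track 103.3°; wind correction -13.1° → command heading 90.2°, groundspeed 201.3 kt

Leg 1: heading=287.8°, groundspeed=181.7 kt
Leg 2: heading=148.0°, groundspeed=234.5 kt
Leg 3: heading=90.2°, groundspeed=201.3 kt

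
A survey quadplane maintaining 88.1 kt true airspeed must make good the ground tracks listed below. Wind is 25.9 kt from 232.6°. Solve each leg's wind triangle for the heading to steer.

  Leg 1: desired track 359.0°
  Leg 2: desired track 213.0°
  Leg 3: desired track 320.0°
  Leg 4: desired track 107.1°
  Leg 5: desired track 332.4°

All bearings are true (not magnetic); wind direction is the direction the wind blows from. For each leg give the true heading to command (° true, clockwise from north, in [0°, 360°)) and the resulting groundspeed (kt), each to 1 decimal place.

Leg 1: desired track 359.0°; wind correction -13.7° → command heading 345.3°, groundspeed 101.0 kt
Leg 2: desired track 213.0°; wind correction +5.7° → command heading 218.7°, groundspeed 63.3 kt
Leg 3: desired track 320.0°; wind correction -17.1° → command heading 302.9°, groundspeed 83.0 kt
Leg 4: desired track 107.1°; wind correction +13.8° → command heading 120.9°, groundspeed 100.6 kt
Leg 5: desired track 332.4°; wind correction -16.8° → command heading 315.6°, groundspeed 88.7 kt

Leg 1: heading=345.3°, groundspeed=101.0 kt
Leg 2: heading=218.7°, groundspeed=63.3 kt
Leg 3: heading=302.9°, groundspeed=83.0 kt
Leg 4: heading=120.9°, groundspeed=100.6 kt
Leg 5: heading=315.6°, groundspeed=88.7 kt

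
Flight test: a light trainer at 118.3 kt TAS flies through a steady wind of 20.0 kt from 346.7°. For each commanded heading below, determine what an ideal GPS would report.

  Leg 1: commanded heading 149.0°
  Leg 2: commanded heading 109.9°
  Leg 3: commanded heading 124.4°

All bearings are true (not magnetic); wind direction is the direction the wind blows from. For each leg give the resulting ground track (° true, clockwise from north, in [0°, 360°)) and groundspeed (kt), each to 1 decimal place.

Leg 1: heading 149.0°; drift +2.5° → track 151.5°, groundspeed 137.5 kt
Leg 2: heading 109.9°; drift +7.4° → track 117.3°, groundspeed 130.3 kt
Leg 3: heading 124.4°; drift +5.8° → track 130.2°, groundspeed 133.8 kt

Leg 1: track=151.5°, groundspeed=137.5 kt
Leg 2: track=117.3°, groundspeed=130.3 kt
Leg 3: track=130.2°, groundspeed=133.8 kt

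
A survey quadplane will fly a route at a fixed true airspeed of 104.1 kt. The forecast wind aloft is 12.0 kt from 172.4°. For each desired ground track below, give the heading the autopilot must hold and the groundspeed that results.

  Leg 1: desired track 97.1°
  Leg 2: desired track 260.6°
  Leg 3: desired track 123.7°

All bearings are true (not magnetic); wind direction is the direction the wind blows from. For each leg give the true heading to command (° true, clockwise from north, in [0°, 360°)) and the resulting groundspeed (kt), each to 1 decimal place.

Leg 1: heading=103.5°, groundspeed=100.4 kt
Leg 2: heading=254.0°, groundspeed=103.0 kt
Leg 3: heading=128.7°, groundspeed=95.8 kt

Leg 1: desired track 97.1°; wind correction +6.4° → command heading 103.5°, groundspeed 100.4 kt
Leg 2: desired track 260.6°; wind correction -6.6° → command heading 254.0°, groundspeed 103.0 kt
Leg 3: desired track 123.7°; wind correction +5.0° → command heading 128.7°, groundspeed 95.8 kt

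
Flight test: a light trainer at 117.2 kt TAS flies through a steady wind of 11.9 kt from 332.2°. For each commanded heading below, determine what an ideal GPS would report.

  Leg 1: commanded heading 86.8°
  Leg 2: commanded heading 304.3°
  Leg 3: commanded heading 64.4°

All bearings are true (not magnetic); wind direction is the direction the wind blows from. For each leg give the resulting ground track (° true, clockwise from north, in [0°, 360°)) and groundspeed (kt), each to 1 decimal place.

Leg 1: heading 86.8°; drift +5.1° → track 91.9°, groundspeed 122.6 kt
Leg 2: heading 304.3°; drift -3.0° → track 301.3°, groundspeed 106.8 kt
Leg 3: heading 64.4°; drift +5.8° → track 70.2°, groundspeed 118.3 kt

Leg 1: track=91.9°, groundspeed=122.6 kt
Leg 2: track=301.3°, groundspeed=106.8 kt
Leg 3: track=70.2°, groundspeed=118.3 kt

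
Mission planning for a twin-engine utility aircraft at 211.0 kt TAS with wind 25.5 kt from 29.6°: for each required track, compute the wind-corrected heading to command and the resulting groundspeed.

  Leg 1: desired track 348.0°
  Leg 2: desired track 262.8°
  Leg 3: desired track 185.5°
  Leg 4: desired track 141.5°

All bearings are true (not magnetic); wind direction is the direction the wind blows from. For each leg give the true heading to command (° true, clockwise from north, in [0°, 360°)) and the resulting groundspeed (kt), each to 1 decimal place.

Leg 1: desired track 348.0°; wind correction +4.6° → command heading 352.6°, groundspeed 191.3 kt
Leg 2: desired track 262.8°; wind correction +5.6° → command heading 268.4°, groundspeed 225.3 kt
Leg 3: desired track 185.5°; wind correction -2.8° → command heading 182.7°, groundspeed 234.0 kt
Leg 4: desired track 141.5°; wind correction -6.4° → command heading 135.1°, groundspeed 219.2 kt

Leg 1: heading=352.6°, groundspeed=191.3 kt
Leg 2: heading=268.4°, groundspeed=225.3 kt
Leg 3: heading=182.7°, groundspeed=234.0 kt
Leg 4: heading=135.1°, groundspeed=219.2 kt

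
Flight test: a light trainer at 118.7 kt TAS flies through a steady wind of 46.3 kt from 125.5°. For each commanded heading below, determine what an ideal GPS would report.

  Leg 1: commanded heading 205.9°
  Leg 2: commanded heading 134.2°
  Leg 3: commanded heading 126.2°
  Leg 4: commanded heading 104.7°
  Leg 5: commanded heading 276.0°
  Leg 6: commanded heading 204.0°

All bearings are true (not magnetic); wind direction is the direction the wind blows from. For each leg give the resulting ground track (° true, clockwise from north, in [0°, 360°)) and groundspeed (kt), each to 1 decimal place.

Leg 1: heading 205.9°; drift +22.4° → track 228.3°, groundspeed 120.0 kt
Leg 2: heading 134.2°; drift +5.5° → track 139.7°, groundspeed 73.3 kt
Leg 3: heading 126.2°; drift +0.4° → track 126.6°, groundspeed 72.4 kt
Leg 4: heading 104.7°; drift -12.3° → track 92.4°, groundspeed 77.2 kt
Leg 5: heading 276.0°; drift +8.2° → track 284.2°, groundspeed 160.6 kt
Leg 6: heading 204.0°; drift +22.5° → track 226.5°, groundspeed 118.5 kt

Leg 1: track=228.3°, groundspeed=120.0 kt
Leg 2: track=139.7°, groundspeed=73.3 kt
Leg 3: track=126.6°, groundspeed=72.4 kt
Leg 4: track=92.4°, groundspeed=77.2 kt
Leg 5: track=284.2°, groundspeed=160.6 kt
Leg 6: track=226.5°, groundspeed=118.5 kt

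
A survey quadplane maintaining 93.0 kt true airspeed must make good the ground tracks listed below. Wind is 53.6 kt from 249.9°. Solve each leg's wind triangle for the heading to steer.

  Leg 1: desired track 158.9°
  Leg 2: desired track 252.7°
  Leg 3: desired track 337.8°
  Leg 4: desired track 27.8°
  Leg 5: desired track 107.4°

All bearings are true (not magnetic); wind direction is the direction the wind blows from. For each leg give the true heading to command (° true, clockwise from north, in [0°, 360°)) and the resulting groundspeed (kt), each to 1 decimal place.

Leg 1: desired track 158.9°; wind correction +35.2° → command heading 194.1°, groundspeed 76.9 kt
Leg 2: desired track 252.7°; wind correction -1.6° → command heading 251.1°, groundspeed 39.4 kt
Leg 3: desired track 337.8°; wind correction -35.2° → command heading 302.6°, groundspeed 74.1 kt
Leg 4: desired track 27.8°; wind correction -22.7° → command heading 5.1°, groundspeed 125.5 kt
Leg 5: desired track 107.4°; wind correction +20.5° → command heading 127.9°, groundspeed 129.6 kt

Leg 1: heading=194.1°, groundspeed=76.9 kt
Leg 2: heading=251.1°, groundspeed=39.4 kt
Leg 3: heading=302.6°, groundspeed=74.1 kt
Leg 4: heading=5.1°, groundspeed=125.5 kt
Leg 5: heading=127.9°, groundspeed=129.6 kt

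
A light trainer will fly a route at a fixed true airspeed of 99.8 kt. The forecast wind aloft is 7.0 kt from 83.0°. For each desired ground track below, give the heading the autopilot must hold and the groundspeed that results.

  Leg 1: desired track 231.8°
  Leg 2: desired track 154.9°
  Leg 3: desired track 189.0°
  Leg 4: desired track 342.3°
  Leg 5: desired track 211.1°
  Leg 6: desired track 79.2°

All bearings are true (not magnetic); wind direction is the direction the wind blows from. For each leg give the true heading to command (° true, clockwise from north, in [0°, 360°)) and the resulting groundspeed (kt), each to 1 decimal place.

Leg 1: heading=229.7°, groundspeed=105.7 kt
Leg 2: heading=151.1°, groundspeed=97.4 kt
Leg 3: heading=185.1°, groundspeed=101.5 kt
Leg 4: heading=346.3°, groundspeed=100.9 kt
Leg 5: heading=207.9°, groundspeed=104.0 kt
Leg 6: heading=79.5°, groundspeed=92.8 kt

Leg 1: desired track 231.8°; wind correction -2.1° → command heading 229.7°, groundspeed 105.7 kt
Leg 2: desired track 154.9°; wind correction -3.8° → command heading 151.1°, groundspeed 97.4 kt
Leg 3: desired track 189.0°; wind correction -3.9° → command heading 185.1°, groundspeed 101.5 kt
Leg 4: desired track 342.3°; wind correction +4.0° → command heading 346.3°, groundspeed 100.9 kt
Leg 5: desired track 211.1°; wind correction -3.2° → command heading 207.9°, groundspeed 104.0 kt
Leg 6: desired track 79.2°; wind correction +0.3° → command heading 79.5°, groundspeed 92.8 kt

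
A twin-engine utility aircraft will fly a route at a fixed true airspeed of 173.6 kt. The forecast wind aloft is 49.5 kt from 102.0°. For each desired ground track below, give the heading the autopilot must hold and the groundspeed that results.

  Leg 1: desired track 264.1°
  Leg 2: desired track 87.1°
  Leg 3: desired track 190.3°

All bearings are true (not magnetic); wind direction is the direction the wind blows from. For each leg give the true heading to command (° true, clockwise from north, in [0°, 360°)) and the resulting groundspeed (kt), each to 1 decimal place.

Leg 1: desired track 264.1°; wind correction -5.0° → command heading 259.1°, groundspeed 220.0 kt
Leg 2: desired track 87.1°; wind correction +4.2° → command heading 91.3°, groundspeed 125.3 kt
Leg 3: desired track 190.3°; wind correction -16.6° → command heading 173.7°, groundspeed 164.9 kt

Leg 1: heading=259.1°, groundspeed=220.0 kt
Leg 2: heading=91.3°, groundspeed=125.3 kt
Leg 3: heading=173.7°, groundspeed=164.9 kt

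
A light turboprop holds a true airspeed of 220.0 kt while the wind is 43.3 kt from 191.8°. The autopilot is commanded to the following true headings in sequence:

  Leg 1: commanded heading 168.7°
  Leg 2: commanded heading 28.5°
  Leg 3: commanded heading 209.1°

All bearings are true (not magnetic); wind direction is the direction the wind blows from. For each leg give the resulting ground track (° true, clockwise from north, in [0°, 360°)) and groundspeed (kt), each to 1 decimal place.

Leg 1: heading 168.7°; drift -5.4° → track 163.3°, groundspeed 181.0 kt
Leg 2: heading 28.5°; drift -2.7° → track 25.8°, groundspeed 261.8 kt
Leg 3: heading 209.1°; drift +4.1° → track 213.2°, groundspeed 179.1 kt

Leg 1: track=163.3°, groundspeed=181.0 kt
Leg 2: track=25.8°, groundspeed=261.8 kt
Leg 3: track=213.2°, groundspeed=179.1 kt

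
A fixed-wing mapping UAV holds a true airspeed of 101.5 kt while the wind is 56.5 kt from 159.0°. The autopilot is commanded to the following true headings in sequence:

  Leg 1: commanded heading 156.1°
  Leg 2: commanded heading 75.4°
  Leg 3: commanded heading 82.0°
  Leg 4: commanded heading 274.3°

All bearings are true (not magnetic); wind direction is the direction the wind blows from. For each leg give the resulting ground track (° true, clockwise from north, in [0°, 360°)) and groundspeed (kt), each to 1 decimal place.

Leg 1: heading 156.1°; drift -3.6° → track 152.5°, groundspeed 45.2 kt
Leg 2: heading 75.4°; drift -30.5° → track 44.9°, groundspeed 110.5 kt
Leg 3: heading 82.0°; drift -31.8° → track 50.2°, groundspeed 104.5 kt
Leg 4: heading 274.3°; drift +22.1° → track 296.4°, groundspeed 135.6 kt

Leg 1: track=152.5°, groundspeed=45.2 kt
Leg 2: track=44.9°, groundspeed=110.5 kt
Leg 3: track=50.2°, groundspeed=104.5 kt
Leg 4: track=296.4°, groundspeed=135.6 kt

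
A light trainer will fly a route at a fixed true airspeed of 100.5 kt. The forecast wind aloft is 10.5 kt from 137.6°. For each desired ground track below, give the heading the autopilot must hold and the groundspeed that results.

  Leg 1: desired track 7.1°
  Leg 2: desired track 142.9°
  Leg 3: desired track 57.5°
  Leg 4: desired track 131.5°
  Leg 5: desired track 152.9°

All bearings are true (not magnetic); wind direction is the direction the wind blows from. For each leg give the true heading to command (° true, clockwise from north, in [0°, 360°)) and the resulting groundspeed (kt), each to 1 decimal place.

Leg 1: heading=11.7°, groundspeed=107.0 kt
Leg 2: heading=142.3°, groundspeed=90.0 kt
Leg 3: heading=63.4°, groundspeed=98.2 kt
Leg 4: heading=132.1°, groundspeed=90.1 kt
Leg 5: heading=151.3°, groundspeed=90.3 kt

Leg 1: desired track 7.1°; wind correction +4.6° → command heading 11.7°, groundspeed 107.0 kt
Leg 2: desired track 142.9°; wind correction -0.6° → command heading 142.3°, groundspeed 90.0 kt
Leg 3: desired track 57.5°; wind correction +5.9° → command heading 63.4°, groundspeed 98.2 kt
Leg 4: desired track 131.5°; wind correction +0.6° → command heading 132.1°, groundspeed 90.1 kt
Leg 5: desired track 152.9°; wind correction -1.6° → command heading 151.3°, groundspeed 90.3 kt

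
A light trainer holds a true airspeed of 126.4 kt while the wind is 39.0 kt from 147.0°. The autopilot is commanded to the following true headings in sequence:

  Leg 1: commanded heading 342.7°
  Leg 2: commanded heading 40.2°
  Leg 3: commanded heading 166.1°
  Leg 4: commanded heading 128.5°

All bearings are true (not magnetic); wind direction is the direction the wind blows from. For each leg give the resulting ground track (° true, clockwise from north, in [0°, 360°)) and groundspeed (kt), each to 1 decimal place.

Leg 1: heading 342.7°; drift -3.7° → track 339.0°, groundspeed 164.3 kt
Leg 2: heading 40.2°; drift -15.2° → track 25.0°, groundspeed 142.6 kt
Leg 3: heading 166.1°; drift +8.1° → track 174.2°, groundspeed 90.5 kt
Leg 4: heading 128.5°; drift -7.9° → track 120.6°, groundspeed 90.3 kt

Leg 1: track=339.0°, groundspeed=164.3 kt
Leg 2: track=25.0°, groundspeed=142.6 kt
Leg 3: track=174.2°, groundspeed=90.5 kt
Leg 4: track=120.6°, groundspeed=90.3 kt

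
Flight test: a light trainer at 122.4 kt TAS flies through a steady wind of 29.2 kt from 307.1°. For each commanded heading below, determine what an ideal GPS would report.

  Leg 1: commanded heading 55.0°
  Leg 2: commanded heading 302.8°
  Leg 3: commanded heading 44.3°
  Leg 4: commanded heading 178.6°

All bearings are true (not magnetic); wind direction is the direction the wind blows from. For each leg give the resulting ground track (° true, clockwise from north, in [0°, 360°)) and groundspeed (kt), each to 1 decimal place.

Leg 1: track=66.9°, groundspeed=134.3 kt
Leg 2: track=301.5°, groundspeed=93.3 kt
Leg 3: track=57.2°, groundspeed=129.3 kt
Leg 4: track=169.4°, groundspeed=142.4 kt

Leg 1: heading 55.0°; drift +11.9° → track 66.9°, groundspeed 134.3 kt
Leg 2: heading 302.8°; drift -1.3° → track 301.5°, groundspeed 93.3 kt
Leg 3: heading 44.3°; drift +12.9° → track 57.2°, groundspeed 129.3 kt
Leg 4: heading 178.6°; drift -9.2° → track 169.4°, groundspeed 142.4 kt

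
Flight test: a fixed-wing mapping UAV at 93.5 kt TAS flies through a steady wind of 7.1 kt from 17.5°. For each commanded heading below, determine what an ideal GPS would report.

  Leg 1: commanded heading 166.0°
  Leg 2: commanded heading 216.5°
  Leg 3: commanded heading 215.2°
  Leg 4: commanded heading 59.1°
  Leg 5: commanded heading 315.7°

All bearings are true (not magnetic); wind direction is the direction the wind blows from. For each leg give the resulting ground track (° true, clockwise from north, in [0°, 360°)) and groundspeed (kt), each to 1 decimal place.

Leg 1: track=168.1°, groundspeed=99.6 kt
Leg 2: track=215.2°, groundspeed=100.2 kt
Leg 3: track=214.0°, groundspeed=100.3 kt
Leg 4: track=62.2°, groundspeed=88.3 kt
Leg 5: track=311.7°, groundspeed=90.4 kt

Leg 1: heading 166.0°; drift +2.1° → track 168.1°, groundspeed 99.6 kt
Leg 2: heading 216.5°; drift -1.3° → track 215.2°, groundspeed 100.2 kt
Leg 3: heading 215.2°; drift -1.2° → track 214.0°, groundspeed 100.3 kt
Leg 4: heading 59.1°; drift +3.1° → track 62.2°, groundspeed 88.3 kt
Leg 5: heading 315.7°; drift -4.0° → track 311.7°, groundspeed 90.4 kt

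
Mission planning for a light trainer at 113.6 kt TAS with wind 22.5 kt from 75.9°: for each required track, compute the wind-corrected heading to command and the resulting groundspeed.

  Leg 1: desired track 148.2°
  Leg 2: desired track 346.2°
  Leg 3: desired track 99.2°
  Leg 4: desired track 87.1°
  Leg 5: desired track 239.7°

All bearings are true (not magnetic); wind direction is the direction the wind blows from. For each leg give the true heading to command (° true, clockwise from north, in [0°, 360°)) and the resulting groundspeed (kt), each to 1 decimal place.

Leg 1: heading=137.3°, groundspeed=104.7 kt
Leg 2: heading=357.6°, groundspeed=111.2 kt
Leg 3: heading=94.7°, groundspeed=92.6 kt
Leg 4: heading=84.9°, groundspeed=91.4 kt
Leg 5: heading=236.5°, groundspeed=135.0 kt

Leg 1: desired track 148.2°; wind correction -10.9° → command heading 137.3°, groundspeed 104.7 kt
Leg 2: desired track 346.2°; wind correction +11.4° → command heading 357.6°, groundspeed 111.2 kt
Leg 3: desired track 99.2°; wind correction -4.5° → command heading 94.7°, groundspeed 92.6 kt
Leg 4: desired track 87.1°; wind correction -2.2° → command heading 84.9°, groundspeed 91.4 kt
Leg 5: desired track 239.7°; wind correction -3.2° → command heading 236.5°, groundspeed 135.0 kt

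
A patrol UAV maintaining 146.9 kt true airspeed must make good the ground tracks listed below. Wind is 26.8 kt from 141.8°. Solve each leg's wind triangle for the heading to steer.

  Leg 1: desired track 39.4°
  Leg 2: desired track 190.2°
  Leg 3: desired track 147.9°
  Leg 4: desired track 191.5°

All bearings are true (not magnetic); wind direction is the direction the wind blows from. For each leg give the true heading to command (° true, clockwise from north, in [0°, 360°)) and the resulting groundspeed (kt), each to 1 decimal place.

Leg 1: desired track 39.4°; wind correction +10.3° → command heading 49.7°, groundspeed 150.3 kt
Leg 2: desired track 190.2°; wind correction -7.8° → command heading 182.4°, groundspeed 127.7 kt
Leg 3: desired track 147.9°; wind correction -1.1° → command heading 146.8°, groundspeed 120.2 kt
Leg 4: desired track 191.5°; wind correction -8.0° → command heading 183.5°, groundspeed 128.1 kt

Leg 1: heading=49.7°, groundspeed=150.3 kt
Leg 2: heading=182.4°, groundspeed=127.7 kt
Leg 3: heading=146.8°, groundspeed=120.2 kt
Leg 4: heading=183.5°, groundspeed=128.1 kt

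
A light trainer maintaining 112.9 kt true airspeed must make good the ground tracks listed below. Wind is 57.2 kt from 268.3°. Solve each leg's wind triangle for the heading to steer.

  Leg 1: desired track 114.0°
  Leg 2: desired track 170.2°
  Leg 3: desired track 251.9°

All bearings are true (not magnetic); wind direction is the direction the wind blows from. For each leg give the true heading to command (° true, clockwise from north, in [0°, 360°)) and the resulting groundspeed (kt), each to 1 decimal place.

Leg 1: desired track 114.0°; wind correction +12.7° → command heading 126.7°, groundspeed 161.7 kt
Leg 2: desired track 170.2°; wind correction +30.1° → command heading 200.3°, groundspeed 105.7 kt
Leg 3: desired track 251.9°; wind correction +8.2° → command heading 260.1°, groundspeed 56.9 kt

Leg 1: heading=126.7°, groundspeed=161.7 kt
Leg 2: heading=200.3°, groundspeed=105.7 kt
Leg 3: heading=260.1°, groundspeed=56.9 kt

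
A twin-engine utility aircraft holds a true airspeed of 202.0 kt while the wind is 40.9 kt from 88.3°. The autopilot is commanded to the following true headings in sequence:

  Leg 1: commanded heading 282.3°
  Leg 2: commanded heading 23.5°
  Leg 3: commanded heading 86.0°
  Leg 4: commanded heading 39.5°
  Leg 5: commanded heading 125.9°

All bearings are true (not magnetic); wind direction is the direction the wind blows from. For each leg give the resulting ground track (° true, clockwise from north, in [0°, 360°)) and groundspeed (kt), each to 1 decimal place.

Leg 1: track=280.0°, groundspeed=241.9 kt
Leg 2: track=12.2°, groundspeed=188.3 kt
Leg 3: track=85.4°, groundspeed=161.1 kt
Leg 4: track=29.5°, groundspeed=177.7 kt
Leg 5: track=134.3°, groundspeed=171.4 kt

Leg 1: heading 282.3°; drift -2.3° → track 280.0°, groundspeed 241.9 kt
Leg 2: heading 23.5°; drift -11.3° → track 12.2°, groundspeed 188.3 kt
Leg 3: heading 86.0°; drift -0.6° → track 85.4°, groundspeed 161.1 kt
Leg 4: heading 39.5°; drift -10.0° → track 29.5°, groundspeed 177.7 kt
Leg 5: heading 125.9°; drift +8.4° → track 134.3°, groundspeed 171.4 kt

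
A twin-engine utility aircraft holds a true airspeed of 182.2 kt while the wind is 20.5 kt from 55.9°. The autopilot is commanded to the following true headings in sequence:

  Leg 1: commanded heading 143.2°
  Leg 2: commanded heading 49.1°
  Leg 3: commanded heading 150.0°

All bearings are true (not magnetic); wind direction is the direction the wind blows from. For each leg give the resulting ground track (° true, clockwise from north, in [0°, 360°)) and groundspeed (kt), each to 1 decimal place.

Leg 1: track=149.6°, groundspeed=182.4 kt
Leg 2: track=48.2°, groundspeed=161.9 kt
Leg 3: track=156.4°, groundspeed=184.8 kt

Leg 1: heading 143.2°; drift +6.4° → track 149.6°, groundspeed 182.4 kt
Leg 2: heading 49.1°; drift -0.9° → track 48.2°, groundspeed 161.9 kt
Leg 3: heading 150.0°; drift +6.4° → track 156.4°, groundspeed 184.8 kt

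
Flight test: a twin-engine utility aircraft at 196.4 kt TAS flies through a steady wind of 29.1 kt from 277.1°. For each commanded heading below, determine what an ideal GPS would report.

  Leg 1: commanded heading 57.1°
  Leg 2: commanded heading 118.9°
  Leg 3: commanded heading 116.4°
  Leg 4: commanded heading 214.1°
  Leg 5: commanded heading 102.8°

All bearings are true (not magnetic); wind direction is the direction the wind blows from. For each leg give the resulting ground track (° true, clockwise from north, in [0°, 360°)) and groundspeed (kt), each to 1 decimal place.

Leg 1: heading 57.1°; drift +4.9° → track 62.0°, groundspeed 219.5 kt
Leg 2: heading 118.9°; drift -2.8° → track 116.1°, groundspeed 223.7 kt
Leg 3: heading 116.4°; drift -2.5° → track 113.9°, groundspeed 224.1 kt
Leg 4: heading 214.1°; drift -8.1° → track 206.0°, groundspeed 185.0 kt
Leg 5: heading 102.8°; drift -0.7° → track 102.1°, groundspeed 225.4 kt

Leg 1: track=62.0°, groundspeed=219.5 kt
Leg 2: track=116.1°, groundspeed=223.7 kt
Leg 3: track=113.9°, groundspeed=224.1 kt
Leg 4: track=206.0°, groundspeed=185.0 kt
Leg 5: track=102.1°, groundspeed=225.4 kt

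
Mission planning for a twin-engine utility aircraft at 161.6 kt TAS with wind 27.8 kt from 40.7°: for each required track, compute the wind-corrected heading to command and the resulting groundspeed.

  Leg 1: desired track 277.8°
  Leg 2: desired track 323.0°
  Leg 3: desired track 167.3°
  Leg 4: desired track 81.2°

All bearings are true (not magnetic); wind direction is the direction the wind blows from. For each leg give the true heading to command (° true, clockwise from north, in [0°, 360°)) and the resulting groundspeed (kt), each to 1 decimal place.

Leg 1: heading=286.1°, groundspeed=175.0 kt
Leg 2: heading=332.7°, groundspeed=153.4 kt
Leg 3: heading=159.4°, groundspeed=176.6 kt
Leg 4: heading=74.8°, groundspeed=139.4 kt

Leg 1: desired track 277.8°; wind correction +8.3° → command heading 286.1°, groundspeed 175.0 kt
Leg 2: desired track 323.0°; wind correction +9.7° → command heading 332.7°, groundspeed 153.4 kt
Leg 3: desired track 167.3°; wind correction -7.9° → command heading 159.4°, groundspeed 176.6 kt
Leg 4: desired track 81.2°; wind correction -6.4° → command heading 74.8°, groundspeed 139.4 kt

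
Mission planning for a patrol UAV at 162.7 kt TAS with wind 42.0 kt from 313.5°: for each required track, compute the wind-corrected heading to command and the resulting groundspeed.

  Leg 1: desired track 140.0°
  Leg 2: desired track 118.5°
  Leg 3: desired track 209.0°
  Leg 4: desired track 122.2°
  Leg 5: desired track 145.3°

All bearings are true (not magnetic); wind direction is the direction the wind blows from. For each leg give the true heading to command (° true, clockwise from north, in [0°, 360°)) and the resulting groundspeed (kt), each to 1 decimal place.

Leg 1: desired track 140.0°; wind correction +1.7° → command heading 141.7°, groundspeed 204.4 kt
Leg 2: desired track 118.5°; wind correction -3.8° → command heading 114.7°, groundspeed 202.9 kt
Leg 3: desired track 209.0°; wind correction +14.5° → command heading 223.5°, groundspeed 168.1 kt
Leg 4: desired track 122.2°; wind correction -2.9° → command heading 119.3°, groundspeed 203.7 kt
Leg 5: desired track 145.3°; wind correction +3.0° → command heading 148.3°, groundspeed 203.6 kt

Leg 1: heading=141.7°, groundspeed=204.4 kt
Leg 2: heading=114.7°, groundspeed=202.9 kt
Leg 3: heading=223.5°, groundspeed=168.1 kt
Leg 4: heading=119.3°, groundspeed=203.7 kt
Leg 5: heading=148.3°, groundspeed=203.6 kt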